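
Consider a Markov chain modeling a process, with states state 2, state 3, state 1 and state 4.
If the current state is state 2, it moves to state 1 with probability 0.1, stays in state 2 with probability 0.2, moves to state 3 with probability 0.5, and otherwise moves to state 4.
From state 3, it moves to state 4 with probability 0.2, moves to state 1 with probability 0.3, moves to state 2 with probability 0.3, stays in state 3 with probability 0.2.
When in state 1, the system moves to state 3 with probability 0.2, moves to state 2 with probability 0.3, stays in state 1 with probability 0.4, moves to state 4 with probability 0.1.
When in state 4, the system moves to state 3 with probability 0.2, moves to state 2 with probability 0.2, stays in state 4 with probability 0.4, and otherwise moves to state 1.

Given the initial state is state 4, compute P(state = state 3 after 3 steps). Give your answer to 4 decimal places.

Propagate the distribution vector 3 steps from state 4.
After 0 steps: (0.0000, 0.0000, 0.0000, 1.0000)
After 1 step: (0.2000, 0.2000, 0.2000, 0.4000)
After 2 steps: (0.2400, 0.2600, 0.2400, 0.2600)
After 3 steps: (0.2500, 0.2720, 0.2500, 0.2280)
P(in state 3 after 3 steps) = 0.2720

0.2720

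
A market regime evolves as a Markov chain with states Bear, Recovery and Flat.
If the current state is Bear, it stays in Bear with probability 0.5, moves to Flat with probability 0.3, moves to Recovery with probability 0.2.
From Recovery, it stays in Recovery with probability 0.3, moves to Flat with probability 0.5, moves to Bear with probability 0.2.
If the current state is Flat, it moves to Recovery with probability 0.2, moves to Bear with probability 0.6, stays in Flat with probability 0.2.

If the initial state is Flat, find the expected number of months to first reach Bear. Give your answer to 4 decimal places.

1.9565

Let t(s) be the expected number of months to first reach Bear from state s, with t(Bear) = 0. Conditioning on the first month:
t(Recovery) = 1 + 0.3·t(Recovery) + 0.5·t(Flat)
t(Flat) = 1 + 0.2·t(Recovery) + 0.2·t(Flat)
Solving: t(Recovery) = 2.8261, t(Flat) = 1.9565.
Expected months from Flat to Bear: 1.9565.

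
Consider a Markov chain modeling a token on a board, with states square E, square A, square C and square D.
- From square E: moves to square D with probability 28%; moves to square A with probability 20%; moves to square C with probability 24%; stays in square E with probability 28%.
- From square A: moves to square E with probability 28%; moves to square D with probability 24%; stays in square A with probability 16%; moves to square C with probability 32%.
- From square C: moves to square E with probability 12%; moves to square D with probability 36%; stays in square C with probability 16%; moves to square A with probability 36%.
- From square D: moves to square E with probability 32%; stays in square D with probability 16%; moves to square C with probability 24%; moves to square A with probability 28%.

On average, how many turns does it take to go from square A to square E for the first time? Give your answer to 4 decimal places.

Let t(s) be the expected number of turns to first reach square E from state s, with t(square E) = 0. Conditioning on the first turn:
t(square A) = 1 + 0.16·t(square A) + 0.32·t(square C) + 0.24·t(square D)
t(square C) = 1 + 0.36·t(square A) + 0.16·t(square C) + 0.36·t(square D)
t(square D) = 1 + 0.28·t(square A) + 0.24·t(square C) + 0.16·t(square D)
Solving: t(square A) = 4.0214, t(square C) = 4.5566, t(square D) = 3.8328.
Expected turns from square A to square E: 4.0214.

4.0214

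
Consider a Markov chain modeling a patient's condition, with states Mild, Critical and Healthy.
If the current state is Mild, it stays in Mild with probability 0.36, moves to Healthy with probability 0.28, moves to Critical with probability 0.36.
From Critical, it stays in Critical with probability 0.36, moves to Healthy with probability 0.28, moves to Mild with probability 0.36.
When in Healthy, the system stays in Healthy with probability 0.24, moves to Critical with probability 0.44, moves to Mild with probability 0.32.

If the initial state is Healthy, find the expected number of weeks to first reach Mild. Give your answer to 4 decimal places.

2.9736

Let t(s) be the expected number of weeks to first reach Mild from state s, with t(Mild) = 0. Conditioning on the first week:
t(Critical) = 1 + 0.36·t(Critical) + 0.28·t(Healthy)
t(Healthy) = 1 + 0.44·t(Critical) + 0.24·t(Healthy)
Solving: t(Critical) = 2.8634, t(Healthy) = 2.9736.
Expected weeks from Healthy to Mild: 2.9736.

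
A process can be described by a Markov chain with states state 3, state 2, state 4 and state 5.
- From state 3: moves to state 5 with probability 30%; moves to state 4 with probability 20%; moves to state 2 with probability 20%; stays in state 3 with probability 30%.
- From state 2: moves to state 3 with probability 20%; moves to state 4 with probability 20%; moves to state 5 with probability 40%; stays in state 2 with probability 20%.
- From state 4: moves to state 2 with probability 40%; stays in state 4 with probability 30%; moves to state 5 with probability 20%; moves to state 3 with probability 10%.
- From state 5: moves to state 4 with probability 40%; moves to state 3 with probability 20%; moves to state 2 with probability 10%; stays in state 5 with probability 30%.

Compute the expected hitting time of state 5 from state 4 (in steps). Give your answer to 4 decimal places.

Let t(s) be the expected number of steps to first reach state 5 from state s, with t(state 5) = 0. Conditioning on the first step:
t(state 3) = 1 + 0.3·t(state 3) + 0.2·t(state 2) + 0.2·t(state 4)
t(state 2) = 1 + 0.2·t(state 3) + 0.2·t(state 2) + 0.2·t(state 4)
t(state 4) = 1 + 0.1·t(state 3) + 0.4·t(state 2) + 0.3·t(state 4)
Solving: t(state 3) = 3.3088, t(state 2) = 2.9779, t(state 4) = 3.6029.
Expected steps from state 4 to state 5: 3.6029.

3.6029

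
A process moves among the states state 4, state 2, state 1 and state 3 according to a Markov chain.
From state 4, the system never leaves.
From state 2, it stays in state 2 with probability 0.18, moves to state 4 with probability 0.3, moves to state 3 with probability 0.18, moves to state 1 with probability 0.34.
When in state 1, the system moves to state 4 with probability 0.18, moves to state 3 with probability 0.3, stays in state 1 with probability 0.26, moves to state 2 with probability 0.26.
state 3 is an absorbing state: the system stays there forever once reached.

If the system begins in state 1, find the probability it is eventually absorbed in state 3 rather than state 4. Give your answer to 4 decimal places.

Let h(s) be the probability of absorption at state 3 starting from transient state s. Then h(state 3) = 1 and h(state 4) = 0. By first-step analysis:
h(state 2) = 0.3·0 + 0.18·h(state 2) + 0.34·h(state 1) + 0.18·1
h(state 1) = 0.18·0 + 0.26·h(state 2) + 0.26·h(state 1) + 0.3·1
Solving: h(state 2) = 0.4537, h(state 1) = 0.5648.
Starting from state 1, the probability is 0.5648.

0.5648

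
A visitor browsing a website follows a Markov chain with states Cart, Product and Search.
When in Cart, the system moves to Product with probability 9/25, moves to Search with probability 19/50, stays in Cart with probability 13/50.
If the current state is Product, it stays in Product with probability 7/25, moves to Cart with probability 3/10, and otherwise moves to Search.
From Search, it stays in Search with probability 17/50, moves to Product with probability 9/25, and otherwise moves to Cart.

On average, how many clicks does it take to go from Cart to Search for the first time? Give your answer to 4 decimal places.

2.5424

Let t(s) be the expected number of clicks to first reach Search from state s, with t(Search) = 0. Conditioning on the first click:
t(Cart) = 1 + 0.26·t(Cart) + 0.36·t(Product)
t(Product) = 1 + 0.3·t(Cart) + 0.28·t(Product)
Solving: t(Cart) = 2.5424, t(Product) = 2.4482.
Expected clicks from Cart to Search: 2.5424.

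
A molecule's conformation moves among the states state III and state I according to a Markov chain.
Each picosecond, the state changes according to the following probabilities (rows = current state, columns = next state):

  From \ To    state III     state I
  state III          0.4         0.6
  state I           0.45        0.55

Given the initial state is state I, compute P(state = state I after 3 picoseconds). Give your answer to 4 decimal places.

Propagate the distribution vector 3 picoseconds from state I.
After 0 picoseconds: (0.0000, 1.0000)
After 1 picosecond: (0.4500, 0.5500)
After 2 picoseconds: (0.4275, 0.5725)
After 3 picoseconds: (0.4286, 0.5714)
P(in state I after 3 picoseconds) = 0.5714

0.5714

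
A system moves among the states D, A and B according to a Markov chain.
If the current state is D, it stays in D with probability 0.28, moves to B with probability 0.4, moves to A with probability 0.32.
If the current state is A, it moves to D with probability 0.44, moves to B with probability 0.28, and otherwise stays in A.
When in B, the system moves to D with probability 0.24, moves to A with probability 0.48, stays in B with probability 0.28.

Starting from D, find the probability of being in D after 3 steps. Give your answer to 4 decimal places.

0.3268

Propagate the distribution vector 3 steps from D.
After 0 steps: (1.0000, 0.0000, 0.0000)
After 1 step: (0.2800, 0.3200, 0.4000)
After 2 steps: (0.3152, 0.3712, 0.3136)
After 3 steps: (0.3268, 0.3553, 0.3178)
P(in D after 3 steps) = 0.3268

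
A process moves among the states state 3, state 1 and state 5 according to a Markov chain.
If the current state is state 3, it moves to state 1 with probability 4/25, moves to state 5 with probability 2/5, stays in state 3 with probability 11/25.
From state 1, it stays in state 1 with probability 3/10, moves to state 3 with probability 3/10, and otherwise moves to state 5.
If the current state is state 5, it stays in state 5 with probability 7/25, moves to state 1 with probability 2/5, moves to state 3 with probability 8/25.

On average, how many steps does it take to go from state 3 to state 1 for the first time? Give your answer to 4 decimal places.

4.0698

Let t(s) be the expected number of steps to first reach state 1 from state s, with t(state 1) = 0. Conditioning on the first step:
t(state 3) = 1 + 0.44·t(state 3) + 0.4·t(state 5)
t(state 5) = 1 + 0.32·t(state 3) + 0.28·t(state 5)
Solving: t(state 3) = 4.0698, t(state 5) = 3.1977.
Expected steps from state 3 to state 1: 4.0698.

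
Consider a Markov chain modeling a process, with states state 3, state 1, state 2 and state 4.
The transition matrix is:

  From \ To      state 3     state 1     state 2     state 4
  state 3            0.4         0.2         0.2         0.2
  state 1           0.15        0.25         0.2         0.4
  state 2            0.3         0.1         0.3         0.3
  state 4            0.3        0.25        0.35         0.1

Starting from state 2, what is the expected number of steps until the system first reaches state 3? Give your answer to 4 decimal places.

Let t(s) be the expected number of steps to first reach state 3 from state s, with t(state 3) = 0. Conditioning on the first step:
t(state 1) = 1 + 0.25·t(state 1) + 0.2·t(state 2) + 0.4·t(state 4)
t(state 2) = 1 + 0.1·t(state 1) + 0.3·t(state 2) + 0.3·t(state 4)
t(state 4) = 1 + 0.25·t(state 1) + 0.35·t(state 2) + 0.1·t(state 4)
Solving: t(state 1) = 4.2818, t(state 2) = 3.6314, t(state 4) = 3.7127.
Expected steps from state 2 to state 3: 3.6314.

3.6314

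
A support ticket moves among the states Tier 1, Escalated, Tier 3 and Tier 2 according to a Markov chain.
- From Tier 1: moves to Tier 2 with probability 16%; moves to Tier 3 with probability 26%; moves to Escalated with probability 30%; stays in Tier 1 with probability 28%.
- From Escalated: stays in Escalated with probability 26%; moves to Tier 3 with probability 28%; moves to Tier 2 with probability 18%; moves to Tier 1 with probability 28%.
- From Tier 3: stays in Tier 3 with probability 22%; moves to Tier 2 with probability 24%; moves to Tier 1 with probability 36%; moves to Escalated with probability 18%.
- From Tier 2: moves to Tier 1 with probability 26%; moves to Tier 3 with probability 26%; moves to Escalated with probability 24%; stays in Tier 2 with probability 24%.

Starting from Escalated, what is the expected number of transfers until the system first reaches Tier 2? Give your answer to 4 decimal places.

5.2772

Let t(s) be the expected number of transfers to first reach Tier 2 from state s, with t(Tier 2) = 0. Conditioning on the first transfer:
t(Tier 1) = 1 + 0.28·t(Tier 1) + 0.3·t(Escalated) + 0.26·t(Tier 3)
t(Escalated) = 1 + 0.28·t(Tier 1) + 0.26·t(Escalated) + 0.28·t(Tier 3)
t(Tier 3) = 1 + 0.36·t(Tier 1) + 0.18·t(Escalated) + 0.22·t(Tier 3)
Solving: t(Tier 1) = 5.3885, t(Escalated) = 5.2772, t(Tier 3) = 4.9869.
Expected transfers from Escalated to Tier 2: 5.2772.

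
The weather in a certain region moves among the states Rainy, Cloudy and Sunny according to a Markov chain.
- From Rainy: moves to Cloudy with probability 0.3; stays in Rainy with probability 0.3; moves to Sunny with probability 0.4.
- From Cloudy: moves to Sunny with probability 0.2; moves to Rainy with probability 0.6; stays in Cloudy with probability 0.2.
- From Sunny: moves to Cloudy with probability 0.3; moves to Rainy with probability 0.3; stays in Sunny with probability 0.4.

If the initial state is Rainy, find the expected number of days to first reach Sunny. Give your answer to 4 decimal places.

Let t(s) be the expected number of days to first reach Sunny from state s, with t(Sunny) = 0. Conditioning on the first day:
t(Rainy) = 1 + 0.3·t(Rainy) + 0.3·t(Cloudy)
t(Cloudy) = 1 + 0.6·t(Rainy) + 0.2·t(Cloudy)
Solving: t(Rainy) = 2.8947, t(Cloudy) = 3.4211.
Expected days from Rainy to Sunny: 2.8947.

2.8947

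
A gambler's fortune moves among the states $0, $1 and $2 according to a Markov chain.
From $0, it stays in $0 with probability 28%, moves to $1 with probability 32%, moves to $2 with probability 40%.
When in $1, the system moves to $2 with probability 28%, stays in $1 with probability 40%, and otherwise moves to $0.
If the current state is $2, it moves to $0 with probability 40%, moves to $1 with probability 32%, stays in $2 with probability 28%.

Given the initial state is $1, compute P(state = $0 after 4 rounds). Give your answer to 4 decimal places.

Propagate the distribution vector 4 rounds from $1.
After 0 rounds: (0.0000, 1.0000, 0.0000)
After 1 round: (0.3200, 0.4000, 0.2800)
After 2 rounds: (0.3296, 0.3520, 0.3184)
After 3 rounds: (0.3323, 0.3482, 0.3196)
After 4 rounds: (0.3323, 0.3479, 0.3199)
P(in $0 after 4 rounds) = 0.3323

0.3323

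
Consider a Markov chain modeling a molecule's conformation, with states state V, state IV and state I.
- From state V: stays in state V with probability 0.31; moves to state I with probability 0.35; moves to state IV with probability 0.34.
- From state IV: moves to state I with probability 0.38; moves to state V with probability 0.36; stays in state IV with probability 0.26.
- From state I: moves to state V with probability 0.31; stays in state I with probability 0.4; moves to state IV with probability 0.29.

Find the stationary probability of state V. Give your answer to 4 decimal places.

0.3249

Let the stationary distribution be π with π = πP and π_1 + π_2 + π_3 = 1.
π_1 = 0.31·π_1 + 0.36·π_2 + 0.31·π_3
π_2 = 0.34·π_1 + 0.26·π_2 + 0.29·π_3
Solving with the normalization constraint gives π = (0.3249, 0.2973, 0.3778).
So the stationary probability of state V is 0.3249.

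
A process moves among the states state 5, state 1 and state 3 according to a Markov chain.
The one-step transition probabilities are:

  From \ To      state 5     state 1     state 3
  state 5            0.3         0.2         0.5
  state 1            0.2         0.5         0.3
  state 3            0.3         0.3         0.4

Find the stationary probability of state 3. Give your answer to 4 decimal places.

0.3924

Let the stationary distribution be π with π = πP and π_1 + π_2 + π_3 = 1.
π_1 = 0.3·π_1 + 0.2·π_2 + 0.3·π_3
π_2 = 0.2·π_1 + 0.5·π_2 + 0.3·π_3
Solving with the normalization constraint gives π = (0.2658, 0.3418, 0.3924).
So the stationary probability of state 3 is 0.3924.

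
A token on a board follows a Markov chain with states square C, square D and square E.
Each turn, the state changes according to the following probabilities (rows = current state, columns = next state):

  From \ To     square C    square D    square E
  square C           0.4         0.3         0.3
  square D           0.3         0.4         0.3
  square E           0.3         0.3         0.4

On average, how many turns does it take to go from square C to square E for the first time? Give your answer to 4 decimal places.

3.3333

Let t(s) be the expected number of turns to first reach square E from state s, with t(square E) = 0. Conditioning on the first turn:
t(square C) = 1 + 0.4·t(square C) + 0.3·t(square D)
t(square D) = 1 + 0.3·t(square C) + 0.4·t(square D)
Solving: t(square C) = 3.3333, t(square D) = 3.3333.
Expected turns from square C to square E: 3.3333.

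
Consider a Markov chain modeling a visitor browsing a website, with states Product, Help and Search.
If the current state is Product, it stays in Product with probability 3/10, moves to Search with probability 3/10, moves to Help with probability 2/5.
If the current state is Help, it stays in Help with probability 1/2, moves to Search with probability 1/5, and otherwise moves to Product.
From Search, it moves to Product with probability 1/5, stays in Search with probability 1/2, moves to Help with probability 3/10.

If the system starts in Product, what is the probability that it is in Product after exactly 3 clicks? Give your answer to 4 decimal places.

Propagate the distribution vector 3 clicks from Product.
After 0 clicks: (1.0000, 0.0000, 0.0000)
After 1 click: (0.3000, 0.4000, 0.3000)
After 2 clicks: (0.2700, 0.4100, 0.3200)
After 3 clicks: (0.2680, 0.4090, 0.3230)
P(in Product after 3 clicks) = 0.2680

0.2680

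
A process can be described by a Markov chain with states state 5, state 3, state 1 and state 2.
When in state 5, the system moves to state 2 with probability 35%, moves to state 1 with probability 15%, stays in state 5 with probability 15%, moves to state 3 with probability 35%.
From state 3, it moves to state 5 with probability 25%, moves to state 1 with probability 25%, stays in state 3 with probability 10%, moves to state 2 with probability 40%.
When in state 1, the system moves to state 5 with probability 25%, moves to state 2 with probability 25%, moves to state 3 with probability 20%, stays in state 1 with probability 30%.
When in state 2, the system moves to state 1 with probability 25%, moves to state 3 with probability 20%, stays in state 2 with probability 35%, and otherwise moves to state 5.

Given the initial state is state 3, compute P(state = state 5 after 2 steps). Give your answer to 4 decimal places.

Propagate the distribution vector 2 steps from state 3.
After 0 steps: (0.0000, 1.0000, 0.0000, 0.0000)
After 1 step: (0.2500, 0.1000, 0.2500, 0.4000)
After 2 steps: (0.2050, 0.2275, 0.2375, 0.3300)
P(in state 5 after 2 steps) = 0.2050

0.2050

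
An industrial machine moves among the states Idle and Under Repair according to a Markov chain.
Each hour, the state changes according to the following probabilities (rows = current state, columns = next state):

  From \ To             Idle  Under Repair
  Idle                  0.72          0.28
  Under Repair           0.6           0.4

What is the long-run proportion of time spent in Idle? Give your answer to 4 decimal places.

0.6818

Let the stationary distribution be π with π = πP and π_1 + π_2 = 1.
π_1 = 0.72·π_1 + 0.6·π_2
Solving with the normalization constraint gives π = (0.6818, 0.3182).
So the stationary probability of Idle is 0.6818.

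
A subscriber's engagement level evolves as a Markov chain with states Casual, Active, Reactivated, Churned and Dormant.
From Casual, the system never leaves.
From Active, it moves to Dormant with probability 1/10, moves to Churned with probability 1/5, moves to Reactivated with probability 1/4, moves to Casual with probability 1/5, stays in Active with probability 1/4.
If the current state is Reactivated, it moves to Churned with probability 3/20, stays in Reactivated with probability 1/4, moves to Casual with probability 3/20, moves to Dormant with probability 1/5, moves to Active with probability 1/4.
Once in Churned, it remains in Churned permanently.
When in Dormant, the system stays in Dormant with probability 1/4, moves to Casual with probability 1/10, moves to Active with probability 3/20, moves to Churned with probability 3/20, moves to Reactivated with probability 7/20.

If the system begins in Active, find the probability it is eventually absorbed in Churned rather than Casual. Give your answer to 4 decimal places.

Let h(s) be the probability of absorption at Churned starting from transient state s. Then h(Churned) = 1 and h(Casual) = 0. By first-step analysis:
h(Active) = 0.2·0 + 0.25·h(Active) + 0.25·h(Reactivated) + 0.2·1 + 0.1·h(Dormant)
h(Reactivated) = 0.15·0 + 0.25·h(Active) + 0.25·h(Reactivated) + 0.15·1 + 0.2·h(Dormant)
h(Dormant) = 0.1·0 + 0.15·h(Active) + 0.35·h(Reactivated) + 0.15·1 + 0.25·h(Dormant)
Solving: h(Active) = 0.5106, h(Reactivated) = 0.5148, h(Dormant) = 0.5424.
Starting from Active, the probability is 0.5106.

0.5106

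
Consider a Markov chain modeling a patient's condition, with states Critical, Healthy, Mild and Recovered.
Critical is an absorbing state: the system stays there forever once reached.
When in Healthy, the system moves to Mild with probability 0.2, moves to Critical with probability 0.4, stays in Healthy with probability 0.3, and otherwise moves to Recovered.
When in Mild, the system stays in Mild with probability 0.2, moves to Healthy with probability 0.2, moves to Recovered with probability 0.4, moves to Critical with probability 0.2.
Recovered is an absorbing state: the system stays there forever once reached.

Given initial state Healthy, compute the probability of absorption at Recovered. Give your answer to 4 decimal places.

0.3077

Let h(s) be the probability of absorption at Recovered starting from transient state s. Then h(Recovered) = 1 and h(Critical) = 0. By first-step analysis:
h(Healthy) = 0.4·0 + 0.3·h(Healthy) + 0.2·h(Mild) + 0.1·1
h(Mild) = 0.2·0 + 0.2·h(Healthy) + 0.2·h(Mild) + 0.4·1
Solving: h(Healthy) = 0.3077, h(Mild) = 0.5769.
Starting from Healthy, the probability is 0.3077.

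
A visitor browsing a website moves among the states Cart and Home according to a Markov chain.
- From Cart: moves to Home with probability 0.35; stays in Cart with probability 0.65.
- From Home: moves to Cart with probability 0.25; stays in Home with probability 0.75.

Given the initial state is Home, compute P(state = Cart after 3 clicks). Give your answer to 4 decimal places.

0.3900

Propagate the distribution vector 3 clicks from Home.
After 0 clicks: (0.0000, 1.0000)
After 1 click: (0.2500, 0.7500)
After 2 clicks: (0.3500, 0.6500)
After 3 clicks: (0.3900, 0.6100)
P(in Cart after 3 clicks) = 0.3900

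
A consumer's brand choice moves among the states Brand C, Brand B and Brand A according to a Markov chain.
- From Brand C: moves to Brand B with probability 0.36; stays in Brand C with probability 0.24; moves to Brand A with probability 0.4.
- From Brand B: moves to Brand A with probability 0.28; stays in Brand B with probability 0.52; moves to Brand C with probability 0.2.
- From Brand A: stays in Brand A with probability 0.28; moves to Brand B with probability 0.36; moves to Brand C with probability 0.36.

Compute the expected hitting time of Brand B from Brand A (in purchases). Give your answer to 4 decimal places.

2.7778

Let t(s) be the expected number of purchases to first reach Brand B from state s, with t(Brand B) = 0. Conditioning on the first purchase:
t(Brand C) = 1 + 0.24·t(Brand C) + 0.4·t(Brand A)
t(Brand A) = 1 + 0.36·t(Brand C) + 0.28·t(Brand A)
Solving: t(Brand C) = 2.7778, t(Brand A) = 2.7778.
Expected purchases from Brand A to Brand B: 2.7778.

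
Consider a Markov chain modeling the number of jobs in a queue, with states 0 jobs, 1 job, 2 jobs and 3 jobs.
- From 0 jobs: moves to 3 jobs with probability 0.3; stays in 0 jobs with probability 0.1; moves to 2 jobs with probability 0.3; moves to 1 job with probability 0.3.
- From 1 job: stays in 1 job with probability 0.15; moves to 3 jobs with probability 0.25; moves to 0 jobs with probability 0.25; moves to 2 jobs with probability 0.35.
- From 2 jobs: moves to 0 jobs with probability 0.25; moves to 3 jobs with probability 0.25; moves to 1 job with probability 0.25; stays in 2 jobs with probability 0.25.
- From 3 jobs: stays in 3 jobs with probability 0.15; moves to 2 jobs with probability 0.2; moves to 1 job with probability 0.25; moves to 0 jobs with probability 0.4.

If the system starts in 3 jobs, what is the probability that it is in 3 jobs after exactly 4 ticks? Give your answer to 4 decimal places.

Propagate the distribution vector 4 ticks from 3 jobs.
After 0 ticks: (0.0000, 0.0000, 0.0000, 1.0000)
After 1 tick: (0.4000, 0.2500, 0.2000, 0.1500)
After 2 ticks: (0.2125, 0.2450, 0.2875, 0.2550)
After 3 ticks: (0.2564, 0.2361, 0.2724, 0.2351)
After 4 ticks: (0.2468, 0.2392, 0.2747, 0.2393)
P(in 3 jobs after 4 ticks) = 0.2393

0.2393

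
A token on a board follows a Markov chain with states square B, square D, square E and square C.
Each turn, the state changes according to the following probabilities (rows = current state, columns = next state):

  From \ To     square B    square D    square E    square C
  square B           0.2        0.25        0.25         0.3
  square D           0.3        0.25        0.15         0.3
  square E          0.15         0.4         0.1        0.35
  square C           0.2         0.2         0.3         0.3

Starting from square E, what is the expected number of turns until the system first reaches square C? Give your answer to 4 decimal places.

3.0908

Let t(s) be the expected number of turns to first reach square C from state s, with t(square C) = 0. Conditioning on the first turn:
t(square B) = 1 + 0.2·t(square B) + 0.25·t(square D) + 0.25·t(square E)
t(square D) = 1 + 0.3·t(square B) + 0.25·t(square D) + 0.15·t(square E)
t(square E) = 1 + 0.15·t(square B) + 0.4·t(square D) + 0.1·t(square E)
Solving: t(square B) = 3.2294, t(square D) = 3.2432, t(square E) = 3.0908.
Expected turns from square E to square C: 3.0908.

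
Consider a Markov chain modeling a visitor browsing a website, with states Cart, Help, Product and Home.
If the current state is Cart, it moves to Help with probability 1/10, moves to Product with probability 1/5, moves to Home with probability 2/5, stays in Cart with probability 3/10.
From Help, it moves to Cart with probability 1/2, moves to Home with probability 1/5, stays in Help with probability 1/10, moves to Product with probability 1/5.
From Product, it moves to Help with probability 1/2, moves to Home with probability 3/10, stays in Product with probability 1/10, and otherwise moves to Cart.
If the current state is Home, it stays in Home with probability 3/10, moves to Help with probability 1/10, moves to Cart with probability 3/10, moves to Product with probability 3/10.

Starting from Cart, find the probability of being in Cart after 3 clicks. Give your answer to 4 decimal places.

Propagate the distribution vector 3 clicks from Cart.
After 0 clicks: (1.0000, 0.0000, 0.0000, 0.0000)
After 1 click: (0.3000, 0.1000, 0.2000, 0.4000)
After 2 clicks: (0.2800, 0.1800, 0.2200, 0.3200)
After 3 clicks: (0.2920, 0.1880, 0.2100, 0.3100)
P(in Cart after 3 clicks) = 0.2920

0.2920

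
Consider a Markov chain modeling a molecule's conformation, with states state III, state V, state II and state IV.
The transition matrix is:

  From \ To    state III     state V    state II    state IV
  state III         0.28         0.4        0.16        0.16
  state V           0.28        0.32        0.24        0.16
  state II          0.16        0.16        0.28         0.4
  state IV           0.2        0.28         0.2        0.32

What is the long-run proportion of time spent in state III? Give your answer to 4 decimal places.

0.2333

Let the stationary distribution be π with π = πP and π_1 + π_2 + π_3 + π_4 = 1.
π_1 = 0.28·π_1 + 0.28·π_2 + 0.16·π_3 + 0.2·π_4
π_2 = 0.4·π_1 + 0.32·π_2 + 0.16·π_3 + 0.28·π_4
π_3 = 0.16·π_1 + 0.24·π_2 + 0.28·π_3 + 0.2·π_4
Solving with the normalization constraint gives π = (0.2333, 0.2933, 0.2200, 0.2533).
So the stationary probability of state III is 0.2333.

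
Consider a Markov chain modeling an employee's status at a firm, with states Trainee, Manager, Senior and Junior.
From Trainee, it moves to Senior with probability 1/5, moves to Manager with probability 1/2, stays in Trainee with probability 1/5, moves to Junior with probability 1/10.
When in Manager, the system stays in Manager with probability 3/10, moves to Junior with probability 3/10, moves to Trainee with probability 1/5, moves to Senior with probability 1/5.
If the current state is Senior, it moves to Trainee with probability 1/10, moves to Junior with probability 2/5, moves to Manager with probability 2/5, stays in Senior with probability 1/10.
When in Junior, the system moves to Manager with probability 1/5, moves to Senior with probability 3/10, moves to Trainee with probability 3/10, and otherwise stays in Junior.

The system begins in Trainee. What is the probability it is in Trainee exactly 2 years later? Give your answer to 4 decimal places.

0.1900

Propagate the distribution vector 2 years from Trainee.
After 0 years: (1.0000, 0.0000, 0.0000, 0.0000)
After 1 year: (0.2000, 0.5000, 0.2000, 0.1000)
After 2 years: (0.1900, 0.3500, 0.1900, 0.2700)
P(in Trainee after 2 years) = 0.1900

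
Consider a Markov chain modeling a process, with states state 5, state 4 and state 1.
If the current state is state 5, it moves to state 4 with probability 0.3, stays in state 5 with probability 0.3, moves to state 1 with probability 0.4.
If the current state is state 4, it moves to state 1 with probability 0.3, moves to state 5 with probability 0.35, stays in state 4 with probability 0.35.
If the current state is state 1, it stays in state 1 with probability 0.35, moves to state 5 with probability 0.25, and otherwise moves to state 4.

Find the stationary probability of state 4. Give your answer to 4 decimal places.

Let the stationary distribution be π with π = πP and π_1 + π_2 + π_3 = 1.
π_1 = 0.3·π_1 + 0.35·π_2 + 0.25·π_3
π_2 = 0.3·π_1 + 0.35·π_2 + 0.4·π_3
Solving with the normalization constraint gives π = (0.3002, 0.3524, 0.3474).
So the stationary probability of state 4 is 0.3524.

0.3524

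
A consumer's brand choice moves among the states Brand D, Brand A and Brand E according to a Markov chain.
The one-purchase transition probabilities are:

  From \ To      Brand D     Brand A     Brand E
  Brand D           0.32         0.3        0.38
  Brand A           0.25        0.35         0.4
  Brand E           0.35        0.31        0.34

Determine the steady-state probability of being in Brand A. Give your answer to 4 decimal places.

0.3197

Let the stationary distribution be π with π = πP and π_1 + π_2 + π_3 = 1.
π_1 = 0.32·π_1 + 0.25·π_2 + 0.35·π_3
π_2 = 0.3·π_1 + 0.35·π_2 + 0.31·π_3
Solving with the normalization constraint gives π = (0.3088, 0.3197, 0.3715).
So the stationary probability of Brand A is 0.3197.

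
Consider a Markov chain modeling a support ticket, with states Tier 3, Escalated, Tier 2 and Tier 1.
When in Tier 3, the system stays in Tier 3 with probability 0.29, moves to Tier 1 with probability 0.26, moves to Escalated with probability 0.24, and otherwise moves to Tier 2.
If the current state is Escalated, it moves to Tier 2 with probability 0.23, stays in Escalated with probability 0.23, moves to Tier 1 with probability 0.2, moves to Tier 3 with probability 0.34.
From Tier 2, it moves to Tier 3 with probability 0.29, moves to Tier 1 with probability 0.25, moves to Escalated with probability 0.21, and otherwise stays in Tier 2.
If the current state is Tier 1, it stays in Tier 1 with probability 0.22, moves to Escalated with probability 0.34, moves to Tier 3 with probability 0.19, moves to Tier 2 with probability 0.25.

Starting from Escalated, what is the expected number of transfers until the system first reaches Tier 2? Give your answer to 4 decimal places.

4.3745

Let t(s) be the expected number of transfers to first reach Tier 2 from state s, with t(Tier 2) = 0. Conditioning on the first transfer:
t(Tier 3) = 1 + 0.29·t(Tier 3) + 0.24·t(Escalated) + 0.26·t(Tier 1)
t(Escalated) = 1 + 0.34·t(Tier 3) + 0.23·t(Escalated) + 0.2·t(Tier 1)
t(Tier 1) = 1 + 0.19·t(Tier 3) + 0.34·t(Escalated) + 0.22·t(Tier 1)
Solving: t(Tier 3) = 4.4520, t(Escalated) = 4.3745, t(Tier 1) = 4.2734.
Expected transfers from Escalated to Tier 2: 4.3745.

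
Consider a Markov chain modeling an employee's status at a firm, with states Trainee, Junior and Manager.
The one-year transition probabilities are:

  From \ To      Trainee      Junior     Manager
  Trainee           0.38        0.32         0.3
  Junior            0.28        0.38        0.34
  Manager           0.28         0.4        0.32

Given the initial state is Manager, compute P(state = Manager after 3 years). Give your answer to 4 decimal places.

Propagate the distribution vector 3 years from Manager.
After 0 years: (0.0000, 0.0000, 1.0000)
After 1 year: (0.2800, 0.4000, 0.3200)
After 2 years: (0.3080, 0.3696, 0.3224)
After 3 years: (0.3108, 0.3680, 0.3212)
P(in Manager after 3 years) = 0.3212

0.3212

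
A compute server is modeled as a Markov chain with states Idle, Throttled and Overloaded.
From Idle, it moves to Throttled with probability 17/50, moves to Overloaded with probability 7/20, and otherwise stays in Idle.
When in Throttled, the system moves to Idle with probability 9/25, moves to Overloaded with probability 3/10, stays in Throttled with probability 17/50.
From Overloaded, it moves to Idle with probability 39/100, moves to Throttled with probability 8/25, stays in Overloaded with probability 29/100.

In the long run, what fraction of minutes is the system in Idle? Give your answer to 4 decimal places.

0.3518

Let the stationary distribution be π with π = πP and π_1 + π_2 + π_3 = 1.
π_1 = 0.31·π_1 + 0.36·π_2 + 0.39·π_3
π_2 = 0.34·π_1 + 0.34·π_2 + 0.32·π_3
Solving with the normalization constraint gives π = (0.3518, 0.3337, 0.3144).
So the stationary probability of Idle is 0.3518.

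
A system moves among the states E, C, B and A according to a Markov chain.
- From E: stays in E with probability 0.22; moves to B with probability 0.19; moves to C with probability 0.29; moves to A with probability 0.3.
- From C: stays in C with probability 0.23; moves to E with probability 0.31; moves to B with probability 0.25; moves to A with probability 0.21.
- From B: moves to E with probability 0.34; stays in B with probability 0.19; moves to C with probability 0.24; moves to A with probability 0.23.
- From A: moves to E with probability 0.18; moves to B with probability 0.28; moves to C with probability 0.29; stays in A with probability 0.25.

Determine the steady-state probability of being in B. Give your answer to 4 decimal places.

0.2281

Let the stationary distribution be π with π = πP and π_1 + π_2 + π_3 + π_4 = 1.
π_1 = 0.22·π_1 + 0.31·π_2 + 0.34·π_3 + 0.18·π_4
π_2 = 0.29·π_1 + 0.23·π_2 + 0.24·π_3 + 0.29·π_4
π_3 = 0.19·π_1 + 0.25·π_2 + 0.19·π_3 + 0.28·π_4
Solving with the normalization constraint gives π = (0.2611, 0.2628, 0.2281, 0.2480).
So the stationary probability of B is 0.2281.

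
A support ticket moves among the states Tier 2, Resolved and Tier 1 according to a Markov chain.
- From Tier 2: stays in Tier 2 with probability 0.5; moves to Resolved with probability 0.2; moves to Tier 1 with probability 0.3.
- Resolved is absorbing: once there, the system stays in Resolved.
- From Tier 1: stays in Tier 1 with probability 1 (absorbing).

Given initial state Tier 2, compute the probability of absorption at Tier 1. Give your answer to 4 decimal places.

0.6000

Let h(s) be the probability of absorption at Tier 1 starting from transient state s. Then h(Tier 1) = 1 and h(Resolved) = 0. By first-step analysis:
h(Tier 2) = 0.5·h(Tier 2) + 0.2·0 + 0.3·1
Solving: h(Tier 2) = 0.6000.
Starting from Tier 2, the probability is 0.6000.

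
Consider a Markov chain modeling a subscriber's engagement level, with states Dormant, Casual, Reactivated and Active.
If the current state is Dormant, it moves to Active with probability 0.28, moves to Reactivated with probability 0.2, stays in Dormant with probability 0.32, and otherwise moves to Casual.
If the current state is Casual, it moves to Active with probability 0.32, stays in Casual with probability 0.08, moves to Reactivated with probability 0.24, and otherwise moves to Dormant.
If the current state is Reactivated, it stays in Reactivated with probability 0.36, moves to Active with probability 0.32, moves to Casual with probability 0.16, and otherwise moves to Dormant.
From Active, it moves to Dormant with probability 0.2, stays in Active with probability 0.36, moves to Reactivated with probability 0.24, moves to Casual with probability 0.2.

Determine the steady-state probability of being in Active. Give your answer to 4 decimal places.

Let the stationary distribution be π with π = πP and π_1 + π_2 + π_3 + π_4 = 1.
π_1 = 0.32·π_1 + 0.36·π_2 + 0.16·π_3 + 0.2·π_4
π_2 = 0.2·π_1 + 0.08·π_2 + 0.16·π_3 + 0.2·π_4
π_3 = 0.2·π_1 + 0.24·π_2 + 0.36·π_3 + 0.24·π_4
Solving with the normalization constraint gives π = (0.2462, 0.1692, 0.2615, 0.3231).
So the stationary probability of Active is 0.3231.

0.3231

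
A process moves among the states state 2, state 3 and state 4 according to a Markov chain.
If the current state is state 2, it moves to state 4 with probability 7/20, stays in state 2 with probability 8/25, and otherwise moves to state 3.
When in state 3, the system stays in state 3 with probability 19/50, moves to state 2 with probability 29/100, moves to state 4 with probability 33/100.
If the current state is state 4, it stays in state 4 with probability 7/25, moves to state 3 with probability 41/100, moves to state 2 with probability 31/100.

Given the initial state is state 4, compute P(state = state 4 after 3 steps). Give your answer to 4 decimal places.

0.3200

Propagate the distribution vector 3 steps from state 4.
After 0 steps: (0.0000, 0.0000, 1.0000)
After 1 step: (0.3100, 0.4100, 0.2800)
After 2 steps: (0.3049, 0.3729, 0.3222)
After 3 steps: (0.3056, 0.3744, 0.3200)
P(in state 4 after 3 steps) = 0.3200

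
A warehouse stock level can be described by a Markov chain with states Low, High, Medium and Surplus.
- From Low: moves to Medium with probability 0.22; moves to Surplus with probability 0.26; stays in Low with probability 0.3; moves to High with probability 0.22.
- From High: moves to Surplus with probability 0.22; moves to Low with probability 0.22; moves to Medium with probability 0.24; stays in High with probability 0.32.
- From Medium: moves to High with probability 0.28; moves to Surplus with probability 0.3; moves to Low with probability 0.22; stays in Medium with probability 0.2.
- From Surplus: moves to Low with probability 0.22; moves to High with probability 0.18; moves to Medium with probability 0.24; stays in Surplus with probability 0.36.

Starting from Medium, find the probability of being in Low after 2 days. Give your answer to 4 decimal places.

Propagate the distribution vector 2 days from Medium.
After 0 days: (0.0000, 0.0000, 1.0000, 0.0000)
After 1 day: (0.2200, 0.2800, 0.2000, 0.3000)
After 2 days: (0.2376, 0.2480, 0.2276, 0.2868)
P(in Low after 2 days) = 0.2376

0.2376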